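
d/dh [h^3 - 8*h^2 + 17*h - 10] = 3*h^2 - 16*h + 17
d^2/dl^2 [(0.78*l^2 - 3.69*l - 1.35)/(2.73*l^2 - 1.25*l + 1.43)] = (-49.678902*l^3 - 78.638742*l^2 + 114.073596*l - 3.679926)/(20.346417*l^6 - 27.948375*l^5 + 44.769816*l^4 - 31.232375*l^3 + 23.450856*l^2 - 7.668375*l + 2.924207)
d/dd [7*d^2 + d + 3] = 14*d + 1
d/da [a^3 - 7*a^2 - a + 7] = 3*a^2 - 14*a - 1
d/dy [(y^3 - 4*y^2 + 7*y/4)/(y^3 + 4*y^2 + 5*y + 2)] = (16*y^3 - 3*y^2 - 39*y + 7)/(2*(y^5 + 7*y^4 + 19*y^3 + 25*y^2 + 16*y + 4))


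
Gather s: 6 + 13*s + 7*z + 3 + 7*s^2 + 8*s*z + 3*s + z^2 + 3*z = 7*s^2 + s*(8*z + 16) + z^2 + 10*z + 9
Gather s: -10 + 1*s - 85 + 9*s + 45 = 10*s - 50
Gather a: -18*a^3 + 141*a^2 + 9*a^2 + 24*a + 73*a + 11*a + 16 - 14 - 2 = -18*a^3 + 150*a^2 + 108*a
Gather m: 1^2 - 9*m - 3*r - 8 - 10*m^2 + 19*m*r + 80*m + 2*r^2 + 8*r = -10*m^2 + m*(19*r + 71) + 2*r^2 + 5*r - 7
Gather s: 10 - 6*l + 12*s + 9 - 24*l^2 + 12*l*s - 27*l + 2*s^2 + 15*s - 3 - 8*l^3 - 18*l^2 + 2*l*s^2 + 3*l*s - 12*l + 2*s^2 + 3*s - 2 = -8*l^3 - 42*l^2 - 45*l + s^2*(2*l + 4) + s*(15*l + 30) + 14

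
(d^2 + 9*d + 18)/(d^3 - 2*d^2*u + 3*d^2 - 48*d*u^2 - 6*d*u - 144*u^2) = (-d - 6)/(-d^2 + 2*d*u + 48*u^2)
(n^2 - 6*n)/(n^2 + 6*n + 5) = n*(n - 6)/(n^2 + 6*n + 5)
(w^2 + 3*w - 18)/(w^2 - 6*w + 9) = (w + 6)/(w - 3)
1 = 1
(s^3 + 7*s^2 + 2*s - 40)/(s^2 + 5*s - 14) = (s^2 + 9*s + 20)/(s + 7)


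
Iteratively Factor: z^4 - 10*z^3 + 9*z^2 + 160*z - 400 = (z - 5)*(z^3 - 5*z^2 - 16*z + 80) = (z - 5)*(z - 4)*(z^2 - z - 20) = (z - 5)*(z - 4)*(z + 4)*(z - 5)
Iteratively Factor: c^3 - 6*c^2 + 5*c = (c - 5)*(c^2 - c) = c*(c - 5)*(c - 1)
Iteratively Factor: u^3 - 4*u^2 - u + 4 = (u + 1)*(u^2 - 5*u + 4) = (u - 4)*(u + 1)*(u - 1)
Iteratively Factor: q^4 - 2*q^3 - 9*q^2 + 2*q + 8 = (q - 1)*(q^3 - q^2 - 10*q - 8) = (q - 1)*(q + 1)*(q^2 - 2*q - 8) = (q - 4)*(q - 1)*(q + 1)*(q + 2)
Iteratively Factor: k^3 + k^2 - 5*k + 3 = (k - 1)*(k^2 + 2*k - 3) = (k - 1)^2*(k + 3)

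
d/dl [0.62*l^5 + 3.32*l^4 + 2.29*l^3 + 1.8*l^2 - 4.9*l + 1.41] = 3.1*l^4 + 13.28*l^3 + 6.87*l^2 + 3.6*l - 4.9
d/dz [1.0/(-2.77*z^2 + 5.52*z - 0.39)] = (5.54*z - 5.52)/(2.77*z^2 - 5.52*z + 0.39)^2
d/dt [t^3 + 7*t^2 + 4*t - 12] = 3*t^2 + 14*t + 4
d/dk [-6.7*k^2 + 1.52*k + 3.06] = 1.52 - 13.4*k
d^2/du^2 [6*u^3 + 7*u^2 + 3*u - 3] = 36*u + 14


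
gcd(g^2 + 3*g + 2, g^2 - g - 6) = g + 2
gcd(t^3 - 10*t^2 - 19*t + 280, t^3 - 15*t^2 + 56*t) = t^2 - 15*t + 56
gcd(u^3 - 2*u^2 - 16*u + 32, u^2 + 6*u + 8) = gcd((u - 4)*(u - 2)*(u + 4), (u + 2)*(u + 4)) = u + 4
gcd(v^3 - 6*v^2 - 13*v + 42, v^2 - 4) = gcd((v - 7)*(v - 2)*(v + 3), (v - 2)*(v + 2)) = v - 2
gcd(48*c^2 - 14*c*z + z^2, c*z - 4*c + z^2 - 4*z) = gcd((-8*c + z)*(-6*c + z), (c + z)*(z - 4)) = 1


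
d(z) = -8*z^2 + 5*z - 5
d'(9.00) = -139.00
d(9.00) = -608.00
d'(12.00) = -187.00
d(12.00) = -1097.00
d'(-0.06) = 5.96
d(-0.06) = -5.33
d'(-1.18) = 23.88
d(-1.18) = -22.04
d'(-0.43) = 11.88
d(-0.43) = -8.63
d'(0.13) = 2.92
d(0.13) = -4.49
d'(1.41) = -17.56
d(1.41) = -13.85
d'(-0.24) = 8.84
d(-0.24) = -6.66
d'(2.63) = -37.08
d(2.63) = -47.19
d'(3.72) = -54.52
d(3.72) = -97.11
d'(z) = 5 - 16*z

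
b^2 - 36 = (b - 6)*(b + 6)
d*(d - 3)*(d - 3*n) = d^3 - 3*d^2*n - 3*d^2 + 9*d*n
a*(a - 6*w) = a^2 - 6*a*w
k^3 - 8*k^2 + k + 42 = (k - 7)*(k - 3)*(k + 2)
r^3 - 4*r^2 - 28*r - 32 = (r - 8)*(r + 2)^2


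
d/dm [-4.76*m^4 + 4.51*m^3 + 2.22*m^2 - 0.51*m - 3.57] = -19.04*m^3 + 13.53*m^2 + 4.44*m - 0.51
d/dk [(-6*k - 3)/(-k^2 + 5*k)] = 3*(-2*k^2 - 2*k + 5)/(k^2*(k^2 - 10*k + 25))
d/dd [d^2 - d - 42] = 2*d - 1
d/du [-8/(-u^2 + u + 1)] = 8*(1 - 2*u)/(-u^2 + u + 1)^2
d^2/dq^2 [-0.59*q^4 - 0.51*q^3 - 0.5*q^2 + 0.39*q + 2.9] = -7.08*q^2 - 3.06*q - 1.0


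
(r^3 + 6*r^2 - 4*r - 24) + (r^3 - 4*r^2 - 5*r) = 2*r^3 + 2*r^2 - 9*r - 24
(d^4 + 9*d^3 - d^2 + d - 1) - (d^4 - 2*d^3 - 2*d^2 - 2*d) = 11*d^3 + d^2 + 3*d - 1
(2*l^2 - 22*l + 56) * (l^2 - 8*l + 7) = 2*l^4 - 38*l^3 + 246*l^2 - 602*l + 392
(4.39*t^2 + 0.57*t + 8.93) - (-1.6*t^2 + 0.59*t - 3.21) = 5.99*t^2 - 0.02*t + 12.14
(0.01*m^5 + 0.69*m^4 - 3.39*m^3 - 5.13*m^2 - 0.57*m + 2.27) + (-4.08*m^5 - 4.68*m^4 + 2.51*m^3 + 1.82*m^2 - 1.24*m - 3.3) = -4.07*m^5 - 3.99*m^4 - 0.88*m^3 - 3.31*m^2 - 1.81*m - 1.03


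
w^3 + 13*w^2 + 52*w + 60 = (w + 2)*(w + 5)*(w + 6)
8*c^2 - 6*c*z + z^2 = (-4*c + z)*(-2*c + z)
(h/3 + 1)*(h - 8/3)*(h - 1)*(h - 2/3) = h^4/3 - 4*h^3/9 - 71*h^2/27 + 122*h/27 - 16/9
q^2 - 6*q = q*(q - 6)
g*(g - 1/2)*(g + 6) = g^3 + 11*g^2/2 - 3*g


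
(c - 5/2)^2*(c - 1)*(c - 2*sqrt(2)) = c^4 - 6*c^3 - 2*sqrt(2)*c^3 + 45*c^2/4 + 12*sqrt(2)*c^2 - 45*sqrt(2)*c/2 - 25*c/4 + 25*sqrt(2)/2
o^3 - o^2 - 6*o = o*(o - 3)*(o + 2)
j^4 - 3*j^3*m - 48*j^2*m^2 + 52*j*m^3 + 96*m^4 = (j - 8*m)*(j - 2*m)*(j + m)*(j + 6*m)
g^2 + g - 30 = (g - 5)*(g + 6)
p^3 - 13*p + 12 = (p - 3)*(p - 1)*(p + 4)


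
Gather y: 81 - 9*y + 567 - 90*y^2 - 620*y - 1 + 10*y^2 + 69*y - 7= -80*y^2 - 560*y + 640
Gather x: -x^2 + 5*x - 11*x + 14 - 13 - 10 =-x^2 - 6*x - 9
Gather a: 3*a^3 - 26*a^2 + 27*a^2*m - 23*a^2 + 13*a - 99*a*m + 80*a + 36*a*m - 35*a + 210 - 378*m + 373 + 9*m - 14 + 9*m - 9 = 3*a^3 + a^2*(27*m - 49) + a*(58 - 63*m) - 360*m + 560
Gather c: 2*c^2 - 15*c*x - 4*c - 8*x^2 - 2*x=2*c^2 + c*(-15*x - 4) - 8*x^2 - 2*x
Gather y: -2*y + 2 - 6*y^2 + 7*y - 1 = -6*y^2 + 5*y + 1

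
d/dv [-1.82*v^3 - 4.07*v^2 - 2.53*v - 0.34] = -5.46*v^2 - 8.14*v - 2.53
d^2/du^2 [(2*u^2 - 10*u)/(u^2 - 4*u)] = -4/(u^3 - 12*u^2 + 48*u - 64)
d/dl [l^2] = 2*l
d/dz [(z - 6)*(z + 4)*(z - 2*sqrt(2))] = 3*z^2 - 4*sqrt(2)*z - 4*z - 24 + 4*sqrt(2)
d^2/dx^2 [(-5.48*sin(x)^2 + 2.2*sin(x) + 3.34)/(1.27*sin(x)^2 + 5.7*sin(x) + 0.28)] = (1.06581410364015e-14*sin(x)^6 - 43.2181*sin(x)^5 + 164.627904*sin(x)^4 + 44.83358*sin(x)^3 - 54.5214120000001*sin(x)^2 + 145.5338*sin(x) + 206.776128)/(2.048383*sin(x)^6 + 27.58059*sin(x)^5 + 125.141736*sin(x)^4 + 197.35452*sin(x)^3 + 27.590304*sin(x)^2 + 1.34064*sin(x) + 0.021952)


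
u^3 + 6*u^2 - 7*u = u*(u - 1)*(u + 7)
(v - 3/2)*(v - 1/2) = v^2 - 2*v + 3/4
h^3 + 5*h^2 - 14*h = h*(h - 2)*(h + 7)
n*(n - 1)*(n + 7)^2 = n^4 + 13*n^3 + 35*n^2 - 49*n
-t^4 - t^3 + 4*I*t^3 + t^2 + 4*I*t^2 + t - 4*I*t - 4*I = (t + 1)*(t - 4*I)*(-I*t - I)*(-I*t + I)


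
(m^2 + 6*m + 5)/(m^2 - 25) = (m + 1)/(m - 5)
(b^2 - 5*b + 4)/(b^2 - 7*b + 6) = (b - 4)/(b - 6)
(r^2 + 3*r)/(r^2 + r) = (r + 3)/(r + 1)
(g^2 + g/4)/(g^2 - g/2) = (4*g + 1)/(2*(2*g - 1))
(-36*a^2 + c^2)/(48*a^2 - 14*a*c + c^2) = (-6*a - c)/(8*a - c)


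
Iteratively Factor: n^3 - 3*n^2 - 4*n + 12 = (n - 3)*(n^2 - 4) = (n - 3)*(n - 2)*(n + 2)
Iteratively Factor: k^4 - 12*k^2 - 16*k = (k + 2)*(k^3 - 2*k^2 - 8*k) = k*(k + 2)*(k^2 - 2*k - 8) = k*(k + 2)^2*(k - 4)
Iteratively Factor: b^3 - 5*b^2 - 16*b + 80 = (b - 4)*(b^2 - b - 20) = (b - 4)*(b + 4)*(b - 5)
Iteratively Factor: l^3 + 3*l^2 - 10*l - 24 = (l + 4)*(l^2 - l - 6) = (l - 3)*(l + 4)*(l + 2)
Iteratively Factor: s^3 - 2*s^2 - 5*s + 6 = (s + 2)*(s^2 - 4*s + 3) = (s - 1)*(s + 2)*(s - 3)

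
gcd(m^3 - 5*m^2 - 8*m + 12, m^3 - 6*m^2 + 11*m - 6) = m - 1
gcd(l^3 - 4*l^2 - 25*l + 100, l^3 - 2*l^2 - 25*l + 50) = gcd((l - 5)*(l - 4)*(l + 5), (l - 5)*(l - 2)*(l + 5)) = l^2 - 25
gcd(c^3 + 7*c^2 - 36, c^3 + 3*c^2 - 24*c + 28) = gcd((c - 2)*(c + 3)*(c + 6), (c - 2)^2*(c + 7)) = c - 2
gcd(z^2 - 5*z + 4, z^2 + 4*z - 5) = z - 1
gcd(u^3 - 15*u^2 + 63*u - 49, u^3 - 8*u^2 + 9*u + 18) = 1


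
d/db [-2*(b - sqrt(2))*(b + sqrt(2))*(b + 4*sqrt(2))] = -6*b^2 - 16*sqrt(2)*b + 4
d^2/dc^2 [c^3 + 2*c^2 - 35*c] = 6*c + 4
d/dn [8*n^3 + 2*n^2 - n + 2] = 24*n^2 + 4*n - 1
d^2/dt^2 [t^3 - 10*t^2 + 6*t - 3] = 6*t - 20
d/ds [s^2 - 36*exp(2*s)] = 2*s - 72*exp(2*s)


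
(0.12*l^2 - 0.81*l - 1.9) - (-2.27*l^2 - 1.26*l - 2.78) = 2.39*l^2 + 0.45*l + 0.88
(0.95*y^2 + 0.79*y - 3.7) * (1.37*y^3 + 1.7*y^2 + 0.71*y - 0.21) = 1.3015*y^5 + 2.6973*y^4 - 3.0515*y^3 - 5.9286*y^2 - 2.7929*y + 0.777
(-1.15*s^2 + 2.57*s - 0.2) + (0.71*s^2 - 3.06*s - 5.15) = -0.44*s^2 - 0.49*s - 5.35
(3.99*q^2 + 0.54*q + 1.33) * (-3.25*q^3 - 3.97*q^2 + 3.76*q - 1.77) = -12.9675*q^5 - 17.5953*q^4 + 8.5361*q^3 - 10.312*q^2 + 4.045*q - 2.3541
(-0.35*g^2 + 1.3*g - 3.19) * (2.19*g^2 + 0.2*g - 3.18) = -0.7665*g^4 + 2.777*g^3 - 5.6131*g^2 - 4.772*g + 10.1442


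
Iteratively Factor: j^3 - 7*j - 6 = (j + 1)*(j^2 - j - 6) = (j + 1)*(j + 2)*(j - 3)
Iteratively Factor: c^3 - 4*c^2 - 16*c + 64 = (c - 4)*(c^2 - 16) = (c - 4)^2*(c + 4)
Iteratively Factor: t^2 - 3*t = (t)*(t - 3)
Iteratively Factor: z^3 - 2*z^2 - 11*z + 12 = (z - 4)*(z^2 + 2*z - 3) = (z - 4)*(z + 3)*(z - 1)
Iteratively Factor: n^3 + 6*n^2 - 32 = (n + 4)*(n^2 + 2*n - 8) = (n + 4)^2*(n - 2)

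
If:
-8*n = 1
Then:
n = -1/8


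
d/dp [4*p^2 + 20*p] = 8*p + 20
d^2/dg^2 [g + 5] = 0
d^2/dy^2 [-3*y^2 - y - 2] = -6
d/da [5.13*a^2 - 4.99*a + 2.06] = 10.26*a - 4.99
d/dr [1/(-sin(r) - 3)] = cos(r)/(sin(r) + 3)^2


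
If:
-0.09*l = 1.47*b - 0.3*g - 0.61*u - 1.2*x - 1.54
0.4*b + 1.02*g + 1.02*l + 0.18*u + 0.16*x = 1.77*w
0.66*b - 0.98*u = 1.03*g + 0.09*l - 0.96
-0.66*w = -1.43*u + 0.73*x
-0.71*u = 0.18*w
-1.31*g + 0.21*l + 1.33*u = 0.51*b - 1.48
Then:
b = -0.06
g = 1.05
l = 0.99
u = -0.26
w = 1.01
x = -1.41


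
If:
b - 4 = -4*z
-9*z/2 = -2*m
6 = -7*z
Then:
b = 52/7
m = -27/14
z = -6/7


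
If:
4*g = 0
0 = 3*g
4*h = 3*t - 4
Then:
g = 0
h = 3*t/4 - 1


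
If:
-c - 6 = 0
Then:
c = -6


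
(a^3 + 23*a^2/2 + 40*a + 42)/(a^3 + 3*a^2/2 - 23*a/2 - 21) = (2*a^2 + 19*a + 42)/(2*a^2 - a - 21)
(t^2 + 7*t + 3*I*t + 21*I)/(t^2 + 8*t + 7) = (t + 3*I)/(t + 1)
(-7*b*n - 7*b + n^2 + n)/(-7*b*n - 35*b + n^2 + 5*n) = (n + 1)/(n + 5)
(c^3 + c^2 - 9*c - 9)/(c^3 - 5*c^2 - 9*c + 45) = (c + 1)/(c - 5)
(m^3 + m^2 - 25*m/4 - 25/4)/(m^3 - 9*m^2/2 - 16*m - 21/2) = (4*m^2 - 25)/(2*(2*m^2 - 11*m - 21))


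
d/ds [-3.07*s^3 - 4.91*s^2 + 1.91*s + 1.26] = -9.21*s^2 - 9.82*s + 1.91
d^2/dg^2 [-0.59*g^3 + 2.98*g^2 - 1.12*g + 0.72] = 5.96 - 3.54*g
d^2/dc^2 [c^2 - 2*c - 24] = 2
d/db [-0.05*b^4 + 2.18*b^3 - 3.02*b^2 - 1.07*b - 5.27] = -0.2*b^3 + 6.54*b^2 - 6.04*b - 1.07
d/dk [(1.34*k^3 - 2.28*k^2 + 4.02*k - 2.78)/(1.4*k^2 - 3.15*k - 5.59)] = (1.876*k^4 - 8.442*k^3 - 20.9178*k^2 + 33.2744*k - 31.2288)/(1.96*k^4 - 8.82*k^3 - 5.7295*k^2 + 35.217*k + 31.2481)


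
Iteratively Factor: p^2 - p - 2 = (p - 2)*(p + 1)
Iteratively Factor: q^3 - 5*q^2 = (q)*(q^2 - 5*q) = q*(q - 5)*(q)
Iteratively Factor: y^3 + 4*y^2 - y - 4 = (y + 1)*(y^2 + 3*y - 4) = (y - 1)*(y + 1)*(y + 4)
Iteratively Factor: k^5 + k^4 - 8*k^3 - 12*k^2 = (k + 2)*(k^4 - k^3 - 6*k^2) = k*(k + 2)*(k^3 - k^2 - 6*k) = k*(k - 3)*(k + 2)*(k^2 + 2*k) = k*(k - 3)*(k + 2)^2*(k)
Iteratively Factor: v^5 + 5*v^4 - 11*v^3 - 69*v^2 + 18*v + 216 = (v - 3)*(v^4 + 8*v^3 + 13*v^2 - 30*v - 72) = (v - 3)*(v - 2)*(v^3 + 10*v^2 + 33*v + 36) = (v - 3)*(v - 2)*(v + 4)*(v^2 + 6*v + 9) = (v - 3)*(v - 2)*(v + 3)*(v + 4)*(v + 3)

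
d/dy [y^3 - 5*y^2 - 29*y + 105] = 3*y^2 - 10*y - 29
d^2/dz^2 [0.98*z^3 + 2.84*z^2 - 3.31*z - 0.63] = 5.88*z + 5.68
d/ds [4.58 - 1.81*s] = -1.81000000000000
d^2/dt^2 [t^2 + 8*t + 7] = 2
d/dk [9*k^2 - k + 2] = 18*k - 1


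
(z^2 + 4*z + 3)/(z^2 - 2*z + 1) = (z^2 + 4*z + 3)/(z^2 - 2*z + 1)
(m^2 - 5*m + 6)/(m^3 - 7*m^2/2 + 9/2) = 2*(m - 2)/(2*m^2 - m - 3)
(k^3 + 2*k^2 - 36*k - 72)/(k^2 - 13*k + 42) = (k^2 + 8*k + 12)/(k - 7)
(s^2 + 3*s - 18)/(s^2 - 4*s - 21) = (-s^2 - 3*s + 18)/(-s^2 + 4*s + 21)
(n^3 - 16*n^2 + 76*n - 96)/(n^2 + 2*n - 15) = (n^3 - 16*n^2 + 76*n - 96)/(n^2 + 2*n - 15)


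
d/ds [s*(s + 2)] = 2*s + 2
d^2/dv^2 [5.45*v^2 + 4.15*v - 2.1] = 10.9000000000000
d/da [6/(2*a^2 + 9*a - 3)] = 6*(-4*a - 9)/(2*a^2 + 9*a - 3)^2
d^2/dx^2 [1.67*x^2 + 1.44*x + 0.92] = 3.34000000000000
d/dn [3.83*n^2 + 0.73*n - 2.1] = 7.66*n + 0.73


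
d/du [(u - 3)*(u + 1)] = 2*u - 2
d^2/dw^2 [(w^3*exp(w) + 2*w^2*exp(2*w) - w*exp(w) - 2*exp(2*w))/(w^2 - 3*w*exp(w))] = (w^2*(w - 3*exp(w))^2*(w^3 + 8*w^2*exp(w) + 6*w^2 + 16*w*exp(w) + 5*w - 4*exp(w) - 2) + w*(w - 3*exp(w))*(2*(3*w*exp(w) - 2*w + 3*exp(w))*(w^3 + 4*w^2*exp(w) + 3*w^2 + 4*w*exp(w) - w - 4*exp(w) - 1) + (3*w*exp(w) + 6*exp(w) - 2)*(w^3 + 2*w^2*exp(w) - w - 2*exp(w))) + 2*(3*w*exp(w) - 2*w + 3*exp(w))^2*(w^3 + 2*w^2*exp(w) - w - 2*exp(w)))*exp(w)/(w^3*(w - 3*exp(w))^3)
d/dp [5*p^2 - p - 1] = 10*p - 1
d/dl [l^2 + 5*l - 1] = 2*l + 5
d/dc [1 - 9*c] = -9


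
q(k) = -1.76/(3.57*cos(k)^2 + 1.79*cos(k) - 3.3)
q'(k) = -1.76*(7.14*sin(k)*cos(k) + 1.79*sin(k))/(3.57*cos(k)^2 + 1.79*cos(k) - 3.3)^2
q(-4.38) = 0.50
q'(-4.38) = 0.07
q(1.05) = 1.15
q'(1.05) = -3.50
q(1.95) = 0.51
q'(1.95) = 0.12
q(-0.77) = 10.06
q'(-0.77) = 276.75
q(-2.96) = 1.10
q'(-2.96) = -0.64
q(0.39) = -1.25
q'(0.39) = -2.83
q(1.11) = 0.98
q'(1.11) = -2.42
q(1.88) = 0.50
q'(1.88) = 0.05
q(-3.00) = 1.12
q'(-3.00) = -0.53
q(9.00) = 0.89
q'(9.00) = 0.88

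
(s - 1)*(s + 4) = s^2 + 3*s - 4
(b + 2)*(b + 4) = b^2 + 6*b + 8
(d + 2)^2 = d^2 + 4*d + 4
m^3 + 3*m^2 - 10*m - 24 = (m - 3)*(m + 2)*(m + 4)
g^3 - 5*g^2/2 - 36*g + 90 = (g - 6)*(g - 5/2)*(g + 6)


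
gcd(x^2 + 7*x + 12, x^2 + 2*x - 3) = x + 3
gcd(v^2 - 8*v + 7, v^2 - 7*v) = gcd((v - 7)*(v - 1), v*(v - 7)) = v - 7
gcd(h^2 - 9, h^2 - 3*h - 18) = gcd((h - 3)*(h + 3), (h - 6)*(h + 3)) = h + 3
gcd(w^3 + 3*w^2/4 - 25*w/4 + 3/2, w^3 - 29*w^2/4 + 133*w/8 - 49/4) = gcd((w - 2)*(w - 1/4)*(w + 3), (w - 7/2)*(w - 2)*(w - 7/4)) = w - 2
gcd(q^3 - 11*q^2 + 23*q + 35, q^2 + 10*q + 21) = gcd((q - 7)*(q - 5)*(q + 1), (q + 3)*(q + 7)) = 1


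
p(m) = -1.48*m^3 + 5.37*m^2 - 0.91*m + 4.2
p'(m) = -4.44*m^2 + 10.74*m - 0.91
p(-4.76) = 289.82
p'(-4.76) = -152.63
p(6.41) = -170.78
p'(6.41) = -114.50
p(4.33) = -19.21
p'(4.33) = -37.65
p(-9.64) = 1837.85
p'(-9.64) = -517.05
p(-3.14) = 105.82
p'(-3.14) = -78.41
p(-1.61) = 25.76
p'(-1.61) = -29.71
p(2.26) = 12.49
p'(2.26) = 0.68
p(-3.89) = 176.12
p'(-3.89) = -109.88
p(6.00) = -127.62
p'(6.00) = -96.31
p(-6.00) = 522.66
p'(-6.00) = -225.19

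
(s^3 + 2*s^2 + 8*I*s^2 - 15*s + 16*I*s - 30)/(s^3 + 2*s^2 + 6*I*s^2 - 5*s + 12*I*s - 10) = (s + 3*I)/(s + I)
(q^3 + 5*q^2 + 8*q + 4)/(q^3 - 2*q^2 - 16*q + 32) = (q^3 + 5*q^2 + 8*q + 4)/(q^3 - 2*q^2 - 16*q + 32)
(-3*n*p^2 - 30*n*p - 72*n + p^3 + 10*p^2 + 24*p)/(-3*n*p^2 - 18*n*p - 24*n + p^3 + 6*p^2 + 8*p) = (p + 6)/(p + 2)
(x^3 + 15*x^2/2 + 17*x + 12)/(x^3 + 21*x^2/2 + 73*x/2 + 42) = (2*x^2 + 7*x + 6)/(2*x^2 + 13*x + 21)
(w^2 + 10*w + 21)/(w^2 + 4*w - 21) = (w + 3)/(w - 3)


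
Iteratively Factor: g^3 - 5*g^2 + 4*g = (g - 1)*(g^2 - 4*g) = g*(g - 1)*(g - 4)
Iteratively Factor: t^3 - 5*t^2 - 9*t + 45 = (t - 5)*(t^2 - 9) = (t - 5)*(t - 3)*(t + 3)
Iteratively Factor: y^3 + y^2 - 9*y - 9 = (y - 3)*(y^2 + 4*y + 3) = (y - 3)*(y + 1)*(y + 3)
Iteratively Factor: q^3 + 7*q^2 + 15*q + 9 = (q + 1)*(q^2 + 6*q + 9) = (q + 1)*(q + 3)*(q + 3)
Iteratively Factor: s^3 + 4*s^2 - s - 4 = (s - 1)*(s^2 + 5*s + 4) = (s - 1)*(s + 1)*(s + 4)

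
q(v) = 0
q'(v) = 0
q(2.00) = 0.00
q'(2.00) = 0.00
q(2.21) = 0.00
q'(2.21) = 0.00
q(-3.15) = 0.00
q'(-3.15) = 0.00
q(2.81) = 0.00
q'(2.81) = 0.00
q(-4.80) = 0.00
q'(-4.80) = 0.00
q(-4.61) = 0.00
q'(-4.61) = 0.00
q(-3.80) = 0.00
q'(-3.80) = 0.00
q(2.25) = 0.00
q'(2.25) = 0.00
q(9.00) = 0.00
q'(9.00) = 0.00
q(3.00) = 0.00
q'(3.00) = 0.00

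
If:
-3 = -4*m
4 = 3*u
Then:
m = 3/4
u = 4/3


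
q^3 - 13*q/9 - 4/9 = (q - 4/3)*(q + 1/3)*(q + 1)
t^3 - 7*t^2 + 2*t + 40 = (t - 5)*(t - 4)*(t + 2)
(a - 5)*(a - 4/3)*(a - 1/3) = a^3 - 20*a^2/3 + 79*a/9 - 20/9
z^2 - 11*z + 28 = (z - 7)*(z - 4)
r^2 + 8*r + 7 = (r + 1)*(r + 7)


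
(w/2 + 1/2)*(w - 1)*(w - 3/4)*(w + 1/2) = w^4/2 - w^3/8 - 11*w^2/16 + w/8 + 3/16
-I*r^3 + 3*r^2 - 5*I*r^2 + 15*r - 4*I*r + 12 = (r + 4)*(r + 3*I)*(-I*r - I)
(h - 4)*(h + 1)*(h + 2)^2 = h^4 + h^3 - 12*h^2 - 28*h - 16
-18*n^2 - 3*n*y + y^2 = (-6*n + y)*(3*n + y)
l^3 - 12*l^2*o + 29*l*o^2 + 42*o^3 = (l - 7*o)*(l - 6*o)*(l + o)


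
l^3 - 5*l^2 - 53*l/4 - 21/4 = (l - 7)*(l + 1/2)*(l + 3/2)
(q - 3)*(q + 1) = q^2 - 2*q - 3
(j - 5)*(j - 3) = j^2 - 8*j + 15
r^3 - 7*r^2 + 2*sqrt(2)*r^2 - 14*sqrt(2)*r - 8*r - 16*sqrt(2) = (r - 8)*(r + 1)*(r + 2*sqrt(2))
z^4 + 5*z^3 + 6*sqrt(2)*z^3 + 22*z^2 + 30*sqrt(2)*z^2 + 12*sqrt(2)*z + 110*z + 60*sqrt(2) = (z + 5)*(z + sqrt(2))*(z + 2*sqrt(2))*(z + 3*sqrt(2))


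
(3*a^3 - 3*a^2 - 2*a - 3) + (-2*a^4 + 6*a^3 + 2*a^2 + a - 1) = -2*a^4 + 9*a^3 - a^2 - a - 4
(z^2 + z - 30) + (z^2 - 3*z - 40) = 2*z^2 - 2*z - 70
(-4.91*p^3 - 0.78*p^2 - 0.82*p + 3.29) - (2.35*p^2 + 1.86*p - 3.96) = -4.91*p^3 - 3.13*p^2 - 2.68*p + 7.25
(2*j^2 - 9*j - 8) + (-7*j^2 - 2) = -5*j^2 - 9*j - 10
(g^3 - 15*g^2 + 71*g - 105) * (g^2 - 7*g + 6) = g^5 - 22*g^4 + 182*g^3 - 692*g^2 + 1161*g - 630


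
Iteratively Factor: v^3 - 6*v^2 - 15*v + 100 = (v - 5)*(v^2 - v - 20) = (v - 5)^2*(v + 4)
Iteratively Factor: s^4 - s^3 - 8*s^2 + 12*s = (s + 3)*(s^3 - 4*s^2 + 4*s) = (s - 2)*(s + 3)*(s^2 - 2*s) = (s - 2)^2*(s + 3)*(s)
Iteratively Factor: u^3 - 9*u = (u - 3)*(u^2 + 3*u) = (u - 3)*(u + 3)*(u)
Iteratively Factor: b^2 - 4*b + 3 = (b - 3)*(b - 1)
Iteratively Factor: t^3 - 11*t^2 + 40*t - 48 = (t - 4)*(t^2 - 7*t + 12) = (t - 4)^2*(t - 3)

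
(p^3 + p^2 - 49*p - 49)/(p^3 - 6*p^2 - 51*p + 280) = (p^2 - 6*p - 7)/(p^2 - 13*p + 40)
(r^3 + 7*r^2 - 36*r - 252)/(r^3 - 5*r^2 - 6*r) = (r^2 + 13*r + 42)/(r*(r + 1))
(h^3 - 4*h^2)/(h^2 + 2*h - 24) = h^2/(h + 6)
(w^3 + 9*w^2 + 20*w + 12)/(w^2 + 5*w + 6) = (w^2 + 7*w + 6)/(w + 3)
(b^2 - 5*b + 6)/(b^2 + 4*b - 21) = (b - 2)/(b + 7)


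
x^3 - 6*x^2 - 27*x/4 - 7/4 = (x - 7)*(x + 1/2)^2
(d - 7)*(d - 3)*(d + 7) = d^3 - 3*d^2 - 49*d + 147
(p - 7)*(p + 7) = p^2 - 49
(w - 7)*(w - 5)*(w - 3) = w^3 - 15*w^2 + 71*w - 105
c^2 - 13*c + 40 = (c - 8)*(c - 5)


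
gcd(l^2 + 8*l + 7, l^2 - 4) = 1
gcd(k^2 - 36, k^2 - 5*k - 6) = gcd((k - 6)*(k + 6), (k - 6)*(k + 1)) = k - 6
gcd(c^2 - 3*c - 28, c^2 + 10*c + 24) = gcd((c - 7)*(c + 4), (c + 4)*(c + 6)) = c + 4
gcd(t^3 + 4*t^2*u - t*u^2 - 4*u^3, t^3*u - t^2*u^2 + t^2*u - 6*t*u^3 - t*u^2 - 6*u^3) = 1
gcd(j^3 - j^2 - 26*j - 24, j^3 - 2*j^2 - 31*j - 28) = j^2 + 5*j + 4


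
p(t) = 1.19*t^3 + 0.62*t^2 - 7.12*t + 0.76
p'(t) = 3.57*t^2 + 1.24*t - 7.12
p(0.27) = -1.09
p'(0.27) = -6.52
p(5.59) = 188.20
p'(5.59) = 111.37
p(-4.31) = -52.31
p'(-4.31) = 53.85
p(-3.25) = -10.40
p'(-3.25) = 26.56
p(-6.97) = -322.44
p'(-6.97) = 157.67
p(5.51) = 179.42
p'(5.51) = 108.10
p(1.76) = -3.36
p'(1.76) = 6.12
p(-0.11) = 1.55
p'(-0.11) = -7.21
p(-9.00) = -752.45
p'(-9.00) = 270.89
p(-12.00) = -1880.84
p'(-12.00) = 492.08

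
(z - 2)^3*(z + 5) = z^4 - z^3 - 18*z^2 + 52*z - 40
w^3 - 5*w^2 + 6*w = w*(w - 3)*(w - 2)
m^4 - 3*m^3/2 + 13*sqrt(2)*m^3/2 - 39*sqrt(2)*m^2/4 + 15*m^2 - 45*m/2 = m*(m - 3/2)*(m + 3*sqrt(2)/2)*(m + 5*sqrt(2))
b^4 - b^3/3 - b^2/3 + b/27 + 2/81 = (b - 2/3)*(b - 1/3)*(b + 1/3)^2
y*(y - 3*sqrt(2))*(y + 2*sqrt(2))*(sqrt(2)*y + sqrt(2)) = sqrt(2)*y^4 - 2*y^3 + sqrt(2)*y^3 - 12*sqrt(2)*y^2 - 2*y^2 - 12*sqrt(2)*y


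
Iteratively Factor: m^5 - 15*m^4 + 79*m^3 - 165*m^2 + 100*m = (m - 1)*(m^4 - 14*m^3 + 65*m^2 - 100*m) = (m - 4)*(m - 1)*(m^3 - 10*m^2 + 25*m) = m*(m - 4)*(m - 1)*(m^2 - 10*m + 25) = m*(m - 5)*(m - 4)*(m - 1)*(m - 5)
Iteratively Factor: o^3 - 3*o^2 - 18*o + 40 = (o + 4)*(o^2 - 7*o + 10) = (o - 2)*(o + 4)*(o - 5)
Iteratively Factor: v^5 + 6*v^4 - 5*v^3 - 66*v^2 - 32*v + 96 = (v - 1)*(v^4 + 7*v^3 + 2*v^2 - 64*v - 96) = (v - 3)*(v - 1)*(v^3 + 10*v^2 + 32*v + 32) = (v - 3)*(v - 1)*(v + 2)*(v^2 + 8*v + 16) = (v - 3)*(v - 1)*(v + 2)*(v + 4)*(v + 4)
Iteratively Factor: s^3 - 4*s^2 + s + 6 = (s - 2)*(s^2 - 2*s - 3) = (s - 2)*(s + 1)*(s - 3)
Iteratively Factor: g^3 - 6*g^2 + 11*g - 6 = (g - 3)*(g^2 - 3*g + 2) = (g - 3)*(g - 1)*(g - 2)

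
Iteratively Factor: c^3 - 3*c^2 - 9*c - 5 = (c + 1)*(c^2 - 4*c - 5) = (c - 5)*(c + 1)*(c + 1)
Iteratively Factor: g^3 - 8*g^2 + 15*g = (g - 3)*(g^2 - 5*g) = (g - 5)*(g - 3)*(g)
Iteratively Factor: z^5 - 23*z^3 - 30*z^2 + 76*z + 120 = (z + 2)*(z^4 - 2*z^3 - 19*z^2 + 8*z + 60) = (z - 5)*(z + 2)*(z^3 + 3*z^2 - 4*z - 12) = (z - 5)*(z + 2)*(z + 3)*(z^2 - 4) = (z - 5)*(z + 2)^2*(z + 3)*(z - 2)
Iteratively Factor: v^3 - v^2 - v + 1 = (v + 1)*(v^2 - 2*v + 1) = (v - 1)*(v + 1)*(v - 1)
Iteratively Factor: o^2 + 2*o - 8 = (o - 2)*(o + 4)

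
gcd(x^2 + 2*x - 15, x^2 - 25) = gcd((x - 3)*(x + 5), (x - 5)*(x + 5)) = x + 5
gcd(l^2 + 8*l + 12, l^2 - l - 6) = l + 2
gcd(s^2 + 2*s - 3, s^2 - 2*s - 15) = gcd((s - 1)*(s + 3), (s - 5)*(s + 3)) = s + 3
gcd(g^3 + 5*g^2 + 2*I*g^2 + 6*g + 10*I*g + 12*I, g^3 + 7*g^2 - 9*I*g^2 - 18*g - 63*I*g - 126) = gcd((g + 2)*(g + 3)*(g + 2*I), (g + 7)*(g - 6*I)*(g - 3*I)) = 1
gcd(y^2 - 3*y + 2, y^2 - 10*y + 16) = y - 2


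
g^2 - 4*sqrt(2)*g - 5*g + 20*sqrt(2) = (g - 5)*(g - 4*sqrt(2))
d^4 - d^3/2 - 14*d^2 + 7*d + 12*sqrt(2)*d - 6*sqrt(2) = (d - 1/2)*(d - 2*sqrt(2))*(d - sqrt(2))*(d + 3*sqrt(2))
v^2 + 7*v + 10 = (v + 2)*(v + 5)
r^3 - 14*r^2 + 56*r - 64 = (r - 8)*(r - 4)*(r - 2)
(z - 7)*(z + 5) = z^2 - 2*z - 35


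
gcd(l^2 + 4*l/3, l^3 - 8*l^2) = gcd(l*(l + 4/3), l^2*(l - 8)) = l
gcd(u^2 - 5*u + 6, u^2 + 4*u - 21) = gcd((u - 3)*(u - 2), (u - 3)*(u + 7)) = u - 3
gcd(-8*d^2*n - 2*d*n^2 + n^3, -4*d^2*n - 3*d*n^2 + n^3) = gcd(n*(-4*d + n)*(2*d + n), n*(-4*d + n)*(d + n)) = 4*d*n - n^2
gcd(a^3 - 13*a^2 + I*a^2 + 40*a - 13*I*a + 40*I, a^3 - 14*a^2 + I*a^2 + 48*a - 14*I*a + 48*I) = a^2 + a*(-8 + I) - 8*I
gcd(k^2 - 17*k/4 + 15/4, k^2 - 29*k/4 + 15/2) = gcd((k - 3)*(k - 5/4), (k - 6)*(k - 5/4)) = k - 5/4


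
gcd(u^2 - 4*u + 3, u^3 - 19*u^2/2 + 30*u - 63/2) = u - 3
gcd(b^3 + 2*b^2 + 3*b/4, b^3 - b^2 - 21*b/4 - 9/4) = b^2 + 2*b + 3/4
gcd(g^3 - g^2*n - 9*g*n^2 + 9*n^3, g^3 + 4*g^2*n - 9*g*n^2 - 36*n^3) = g^2 - 9*n^2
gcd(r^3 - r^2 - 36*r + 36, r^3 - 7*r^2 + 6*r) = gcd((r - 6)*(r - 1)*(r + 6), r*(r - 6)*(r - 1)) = r^2 - 7*r + 6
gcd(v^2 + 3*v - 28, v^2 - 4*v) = v - 4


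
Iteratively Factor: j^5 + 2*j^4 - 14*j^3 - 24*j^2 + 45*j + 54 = (j + 1)*(j^4 + j^3 - 15*j^2 - 9*j + 54) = (j + 1)*(j + 3)*(j^3 - 2*j^2 - 9*j + 18) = (j - 2)*(j + 1)*(j + 3)*(j^2 - 9) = (j - 3)*(j - 2)*(j + 1)*(j + 3)*(j + 3)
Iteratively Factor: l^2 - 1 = (l - 1)*(l + 1)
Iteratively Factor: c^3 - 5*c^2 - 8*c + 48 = (c + 3)*(c^2 - 8*c + 16) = (c - 4)*(c + 3)*(c - 4)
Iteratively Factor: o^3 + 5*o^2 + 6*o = (o)*(o^2 + 5*o + 6) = o*(o + 2)*(o + 3)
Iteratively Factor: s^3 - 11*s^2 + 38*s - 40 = (s - 2)*(s^2 - 9*s + 20) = (s - 5)*(s - 2)*(s - 4)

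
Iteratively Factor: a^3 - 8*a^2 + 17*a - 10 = (a - 5)*(a^2 - 3*a + 2) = (a - 5)*(a - 2)*(a - 1)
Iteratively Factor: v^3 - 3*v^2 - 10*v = (v)*(v^2 - 3*v - 10) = v*(v + 2)*(v - 5)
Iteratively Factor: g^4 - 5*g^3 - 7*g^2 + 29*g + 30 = (g + 1)*(g^3 - 6*g^2 - g + 30) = (g - 5)*(g + 1)*(g^2 - g - 6) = (g - 5)*(g + 1)*(g + 2)*(g - 3)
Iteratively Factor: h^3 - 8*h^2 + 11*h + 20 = (h + 1)*(h^2 - 9*h + 20) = (h - 4)*(h + 1)*(h - 5)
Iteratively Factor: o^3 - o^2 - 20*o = (o - 5)*(o^2 + 4*o) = (o - 5)*(o + 4)*(o)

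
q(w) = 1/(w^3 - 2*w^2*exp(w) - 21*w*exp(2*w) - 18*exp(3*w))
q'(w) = (2*w^2*exp(w) - 3*w^2 + 42*w*exp(2*w) + 4*w*exp(w) + 54*exp(3*w) + 21*exp(2*w))/(w^3 - 2*w^2*exp(w) - 21*w*exp(2*w) - 18*exp(3*w))^2 = (2*w^2*exp(w) - 3*w^2 + 42*w*exp(2*w) + 4*w*exp(w) + 54*exp(3*w) + 21*exp(2*w))/(-w^3 + 2*w^2*exp(w) + 21*w*exp(2*w) + 18*exp(3*w))^2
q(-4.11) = -0.01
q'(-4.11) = -0.01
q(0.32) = -0.02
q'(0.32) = 0.06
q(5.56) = -0.00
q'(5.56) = 0.00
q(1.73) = -0.00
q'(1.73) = 0.00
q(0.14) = -0.03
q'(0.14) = 0.12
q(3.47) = -0.00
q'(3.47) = 0.00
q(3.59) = -0.00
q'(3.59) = 0.00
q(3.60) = -0.00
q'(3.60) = 0.00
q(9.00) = 0.00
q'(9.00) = 0.00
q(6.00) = 0.00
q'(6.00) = 0.00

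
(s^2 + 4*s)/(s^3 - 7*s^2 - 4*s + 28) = s*(s + 4)/(s^3 - 7*s^2 - 4*s + 28)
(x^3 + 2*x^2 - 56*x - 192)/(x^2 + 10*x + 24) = x - 8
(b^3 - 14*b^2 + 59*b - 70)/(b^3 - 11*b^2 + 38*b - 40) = (b - 7)/(b - 4)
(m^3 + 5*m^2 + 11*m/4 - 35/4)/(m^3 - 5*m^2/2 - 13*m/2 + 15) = (2*m^2 + 5*m - 7)/(2*(m^2 - 5*m + 6))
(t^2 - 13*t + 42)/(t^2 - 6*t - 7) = (t - 6)/(t + 1)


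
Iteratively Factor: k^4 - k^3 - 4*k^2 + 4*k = (k)*(k^3 - k^2 - 4*k + 4) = k*(k - 2)*(k^2 + k - 2) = k*(k - 2)*(k - 1)*(k + 2)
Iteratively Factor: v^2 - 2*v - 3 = (v + 1)*(v - 3)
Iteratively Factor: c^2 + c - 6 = (c - 2)*(c + 3)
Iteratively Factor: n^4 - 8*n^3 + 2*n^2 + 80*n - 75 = (n - 5)*(n^3 - 3*n^2 - 13*n + 15) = (n - 5)*(n + 3)*(n^2 - 6*n + 5) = (n - 5)*(n - 1)*(n + 3)*(n - 5)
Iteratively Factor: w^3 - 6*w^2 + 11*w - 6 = (w - 3)*(w^2 - 3*w + 2) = (w - 3)*(w - 2)*(w - 1)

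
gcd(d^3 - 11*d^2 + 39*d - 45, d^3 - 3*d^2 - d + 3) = d - 3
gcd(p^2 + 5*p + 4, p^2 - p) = 1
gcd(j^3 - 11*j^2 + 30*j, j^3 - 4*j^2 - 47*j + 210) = j^2 - 11*j + 30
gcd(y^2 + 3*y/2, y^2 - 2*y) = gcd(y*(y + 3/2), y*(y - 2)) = y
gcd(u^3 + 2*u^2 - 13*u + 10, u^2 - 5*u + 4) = u - 1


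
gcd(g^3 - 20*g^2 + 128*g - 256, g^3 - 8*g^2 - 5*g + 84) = g - 4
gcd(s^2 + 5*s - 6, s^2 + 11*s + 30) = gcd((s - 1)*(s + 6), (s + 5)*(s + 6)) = s + 6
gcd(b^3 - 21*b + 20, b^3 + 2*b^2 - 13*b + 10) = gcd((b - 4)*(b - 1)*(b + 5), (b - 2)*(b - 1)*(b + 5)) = b^2 + 4*b - 5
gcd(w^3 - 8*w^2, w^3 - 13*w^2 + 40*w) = w^2 - 8*w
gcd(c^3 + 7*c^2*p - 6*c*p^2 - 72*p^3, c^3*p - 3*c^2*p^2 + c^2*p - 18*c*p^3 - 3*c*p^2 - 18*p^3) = 1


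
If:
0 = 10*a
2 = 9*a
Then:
No Solution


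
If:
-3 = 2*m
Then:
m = -3/2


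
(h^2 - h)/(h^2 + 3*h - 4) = h/(h + 4)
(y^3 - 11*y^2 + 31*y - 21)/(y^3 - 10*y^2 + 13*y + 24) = (y^2 - 8*y + 7)/(y^2 - 7*y - 8)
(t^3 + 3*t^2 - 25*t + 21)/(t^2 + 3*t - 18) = (t^2 + 6*t - 7)/(t + 6)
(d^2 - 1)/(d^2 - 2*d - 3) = (d - 1)/(d - 3)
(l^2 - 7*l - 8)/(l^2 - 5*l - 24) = (l + 1)/(l + 3)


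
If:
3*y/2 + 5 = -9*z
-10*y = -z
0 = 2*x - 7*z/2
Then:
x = -175/183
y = -10/183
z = -100/183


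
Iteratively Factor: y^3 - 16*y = (y + 4)*(y^2 - 4*y) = y*(y + 4)*(y - 4)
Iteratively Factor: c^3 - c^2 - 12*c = (c - 4)*(c^2 + 3*c) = (c - 4)*(c + 3)*(c)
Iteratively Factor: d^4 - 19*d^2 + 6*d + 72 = (d - 3)*(d^3 + 3*d^2 - 10*d - 24) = (d - 3)*(d + 2)*(d^2 + d - 12) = (d - 3)^2*(d + 2)*(d + 4)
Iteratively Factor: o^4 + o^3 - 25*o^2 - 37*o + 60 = (o - 5)*(o^3 + 6*o^2 + 5*o - 12) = (o - 5)*(o + 4)*(o^2 + 2*o - 3) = (o - 5)*(o - 1)*(o + 4)*(o + 3)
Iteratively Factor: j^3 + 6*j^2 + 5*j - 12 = (j - 1)*(j^2 + 7*j + 12) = (j - 1)*(j + 4)*(j + 3)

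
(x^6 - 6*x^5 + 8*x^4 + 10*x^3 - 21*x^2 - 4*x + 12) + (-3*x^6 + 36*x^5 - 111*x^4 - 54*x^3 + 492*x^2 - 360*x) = -2*x^6 + 30*x^5 - 103*x^4 - 44*x^3 + 471*x^2 - 364*x + 12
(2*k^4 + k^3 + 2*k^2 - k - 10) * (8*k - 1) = 16*k^5 + 6*k^4 + 15*k^3 - 10*k^2 - 79*k + 10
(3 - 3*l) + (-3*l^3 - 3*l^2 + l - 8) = -3*l^3 - 3*l^2 - 2*l - 5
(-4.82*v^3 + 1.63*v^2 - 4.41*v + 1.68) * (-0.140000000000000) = 0.6748*v^3 - 0.2282*v^2 + 0.6174*v - 0.2352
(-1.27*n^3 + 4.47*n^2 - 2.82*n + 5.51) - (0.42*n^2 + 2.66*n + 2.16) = -1.27*n^3 + 4.05*n^2 - 5.48*n + 3.35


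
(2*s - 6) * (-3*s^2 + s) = -6*s^3 + 20*s^2 - 6*s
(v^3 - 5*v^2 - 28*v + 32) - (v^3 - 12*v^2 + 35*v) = 7*v^2 - 63*v + 32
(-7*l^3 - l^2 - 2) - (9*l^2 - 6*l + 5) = -7*l^3 - 10*l^2 + 6*l - 7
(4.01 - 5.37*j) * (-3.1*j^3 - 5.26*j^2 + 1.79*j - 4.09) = 16.647*j^4 + 15.8152*j^3 - 30.7049*j^2 + 29.1412*j - 16.4009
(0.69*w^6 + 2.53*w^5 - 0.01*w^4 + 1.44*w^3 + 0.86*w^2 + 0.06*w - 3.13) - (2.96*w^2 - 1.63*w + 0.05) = 0.69*w^6 + 2.53*w^5 - 0.01*w^4 + 1.44*w^3 - 2.1*w^2 + 1.69*w - 3.18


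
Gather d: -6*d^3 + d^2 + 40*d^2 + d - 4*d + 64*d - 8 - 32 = -6*d^3 + 41*d^2 + 61*d - 40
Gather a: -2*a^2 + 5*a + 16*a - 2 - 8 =-2*a^2 + 21*a - 10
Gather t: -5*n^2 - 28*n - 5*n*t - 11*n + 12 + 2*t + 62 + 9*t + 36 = -5*n^2 - 39*n + t*(11 - 5*n) + 110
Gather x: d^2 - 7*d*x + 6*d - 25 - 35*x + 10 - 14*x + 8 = d^2 + 6*d + x*(-7*d - 49) - 7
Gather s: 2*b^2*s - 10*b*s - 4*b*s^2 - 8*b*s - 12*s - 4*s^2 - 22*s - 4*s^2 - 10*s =s^2*(-4*b - 8) + s*(2*b^2 - 18*b - 44)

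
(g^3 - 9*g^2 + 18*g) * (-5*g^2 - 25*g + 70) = -5*g^5 + 20*g^4 + 205*g^3 - 1080*g^2 + 1260*g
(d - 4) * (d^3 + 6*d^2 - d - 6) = d^4 + 2*d^3 - 25*d^2 - 2*d + 24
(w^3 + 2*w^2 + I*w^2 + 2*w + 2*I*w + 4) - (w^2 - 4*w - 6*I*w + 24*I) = w^3 + w^2 + I*w^2 + 6*w + 8*I*w + 4 - 24*I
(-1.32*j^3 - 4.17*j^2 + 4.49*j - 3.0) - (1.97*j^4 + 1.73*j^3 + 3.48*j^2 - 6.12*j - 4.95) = -1.97*j^4 - 3.05*j^3 - 7.65*j^2 + 10.61*j + 1.95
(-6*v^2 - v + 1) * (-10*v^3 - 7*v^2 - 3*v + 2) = 60*v^5 + 52*v^4 + 15*v^3 - 16*v^2 - 5*v + 2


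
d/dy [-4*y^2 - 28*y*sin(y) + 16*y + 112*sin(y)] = -28*y*cos(y) - 8*y - 28*sin(y) + 112*cos(y) + 16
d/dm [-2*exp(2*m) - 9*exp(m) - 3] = (-4*exp(m) - 9)*exp(m)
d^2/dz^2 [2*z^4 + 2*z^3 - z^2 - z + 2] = 24*z^2 + 12*z - 2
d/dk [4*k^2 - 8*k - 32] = 8*k - 8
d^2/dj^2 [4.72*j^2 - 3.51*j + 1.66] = 9.44000000000000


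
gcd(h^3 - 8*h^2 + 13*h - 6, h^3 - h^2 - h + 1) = h^2 - 2*h + 1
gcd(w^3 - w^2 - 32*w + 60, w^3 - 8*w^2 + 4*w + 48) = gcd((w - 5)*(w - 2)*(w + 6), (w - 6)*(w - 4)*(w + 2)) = 1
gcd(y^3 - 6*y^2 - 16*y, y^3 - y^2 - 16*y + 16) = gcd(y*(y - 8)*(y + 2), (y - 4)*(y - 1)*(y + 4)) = 1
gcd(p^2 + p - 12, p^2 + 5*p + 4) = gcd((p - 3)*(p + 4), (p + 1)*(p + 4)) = p + 4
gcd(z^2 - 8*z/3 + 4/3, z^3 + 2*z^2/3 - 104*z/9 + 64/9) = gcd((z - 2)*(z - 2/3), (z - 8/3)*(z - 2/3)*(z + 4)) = z - 2/3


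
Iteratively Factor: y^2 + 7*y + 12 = (y + 4)*(y + 3)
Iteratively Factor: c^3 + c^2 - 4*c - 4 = (c - 2)*(c^2 + 3*c + 2) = (c - 2)*(c + 2)*(c + 1)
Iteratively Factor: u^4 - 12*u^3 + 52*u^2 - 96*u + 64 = (u - 4)*(u^3 - 8*u^2 + 20*u - 16) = (u - 4)*(u - 2)*(u^2 - 6*u + 8) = (u - 4)*(u - 2)^2*(u - 4)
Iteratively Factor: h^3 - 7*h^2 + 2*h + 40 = (h - 4)*(h^2 - 3*h - 10) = (h - 4)*(h + 2)*(h - 5)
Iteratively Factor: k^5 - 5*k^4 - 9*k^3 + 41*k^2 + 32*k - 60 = (k - 5)*(k^4 - 9*k^2 - 4*k + 12) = (k - 5)*(k + 2)*(k^3 - 2*k^2 - 5*k + 6) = (k - 5)*(k - 3)*(k + 2)*(k^2 + k - 2) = (k - 5)*(k - 3)*(k - 1)*(k + 2)*(k + 2)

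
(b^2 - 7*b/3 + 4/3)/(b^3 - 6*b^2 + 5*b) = (b - 4/3)/(b*(b - 5))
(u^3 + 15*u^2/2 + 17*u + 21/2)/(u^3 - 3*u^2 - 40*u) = (2*u^3 + 15*u^2 + 34*u + 21)/(2*u*(u^2 - 3*u - 40))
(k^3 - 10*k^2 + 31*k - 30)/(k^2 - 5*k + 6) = k - 5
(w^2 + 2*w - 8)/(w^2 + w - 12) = (w - 2)/(w - 3)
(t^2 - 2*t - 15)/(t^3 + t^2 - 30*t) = (t + 3)/(t*(t + 6))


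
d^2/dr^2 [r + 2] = 0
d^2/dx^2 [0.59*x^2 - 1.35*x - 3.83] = 1.18000000000000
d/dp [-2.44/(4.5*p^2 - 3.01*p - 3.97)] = (21.96*p - 7.3444)/(-4.5*p^2 + 3.01*p + 3.97)^2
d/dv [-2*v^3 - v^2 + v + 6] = -6*v^2 - 2*v + 1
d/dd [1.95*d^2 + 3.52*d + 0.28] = 3.9*d + 3.52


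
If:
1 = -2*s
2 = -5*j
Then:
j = -2/5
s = -1/2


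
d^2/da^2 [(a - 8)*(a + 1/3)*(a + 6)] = 6*a - 10/3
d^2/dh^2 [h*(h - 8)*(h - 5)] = 6*h - 26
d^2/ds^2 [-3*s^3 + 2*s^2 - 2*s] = 4 - 18*s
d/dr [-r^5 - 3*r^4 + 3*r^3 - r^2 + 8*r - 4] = -5*r^4 - 12*r^3 + 9*r^2 - 2*r + 8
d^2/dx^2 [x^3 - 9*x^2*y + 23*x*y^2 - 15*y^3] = 6*x - 18*y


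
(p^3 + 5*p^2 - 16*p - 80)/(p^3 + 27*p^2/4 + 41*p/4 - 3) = 4*(p^2 + p - 20)/(4*p^2 + 11*p - 3)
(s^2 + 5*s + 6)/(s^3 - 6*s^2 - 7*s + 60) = (s + 2)/(s^2 - 9*s + 20)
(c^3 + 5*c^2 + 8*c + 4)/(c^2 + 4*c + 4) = c + 1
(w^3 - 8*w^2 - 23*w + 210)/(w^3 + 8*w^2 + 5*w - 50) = (w^2 - 13*w + 42)/(w^2 + 3*w - 10)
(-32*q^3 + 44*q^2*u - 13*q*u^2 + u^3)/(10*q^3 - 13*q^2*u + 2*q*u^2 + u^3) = (-32*q^2 + 12*q*u - u^2)/(10*q^2 - 3*q*u - u^2)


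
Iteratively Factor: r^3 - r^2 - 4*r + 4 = (r + 2)*(r^2 - 3*r + 2) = (r - 1)*(r + 2)*(r - 2)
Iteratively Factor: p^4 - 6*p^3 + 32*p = (p + 2)*(p^3 - 8*p^2 + 16*p) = (p - 4)*(p + 2)*(p^2 - 4*p) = p*(p - 4)*(p + 2)*(p - 4)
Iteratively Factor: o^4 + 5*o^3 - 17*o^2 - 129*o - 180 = (o + 3)*(o^3 + 2*o^2 - 23*o - 60) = (o + 3)^2*(o^2 - o - 20) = (o + 3)^2*(o + 4)*(o - 5)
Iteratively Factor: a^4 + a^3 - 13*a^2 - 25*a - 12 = (a + 1)*(a^3 - 13*a - 12) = (a - 4)*(a + 1)*(a^2 + 4*a + 3) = (a - 4)*(a + 1)^2*(a + 3)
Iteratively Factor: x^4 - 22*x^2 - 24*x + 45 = (x + 3)*(x^3 - 3*x^2 - 13*x + 15) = (x + 3)^2*(x^2 - 6*x + 5) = (x - 5)*(x + 3)^2*(x - 1)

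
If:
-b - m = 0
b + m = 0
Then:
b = -m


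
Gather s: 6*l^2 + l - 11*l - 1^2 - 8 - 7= 6*l^2 - 10*l - 16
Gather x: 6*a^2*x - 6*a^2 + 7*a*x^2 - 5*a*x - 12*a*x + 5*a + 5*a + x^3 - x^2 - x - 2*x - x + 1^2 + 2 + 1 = -6*a^2 + 10*a + x^3 + x^2*(7*a - 1) + x*(6*a^2 - 17*a - 4) + 4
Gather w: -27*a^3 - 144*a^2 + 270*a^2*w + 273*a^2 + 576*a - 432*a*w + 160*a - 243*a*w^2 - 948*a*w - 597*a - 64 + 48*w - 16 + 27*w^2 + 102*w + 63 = -27*a^3 + 129*a^2 + 139*a + w^2*(27 - 243*a) + w*(270*a^2 - 1380*a + 150) - 17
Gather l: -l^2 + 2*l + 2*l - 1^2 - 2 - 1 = -l^2 + 4*l - 4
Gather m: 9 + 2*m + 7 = 2*m + 16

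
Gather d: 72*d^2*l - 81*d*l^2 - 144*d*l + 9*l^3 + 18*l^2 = 72*d^2*l + d*(-81*l^2 - 144*l) + 9*l^3 + 18*l^2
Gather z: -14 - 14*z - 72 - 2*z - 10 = -16*z - 96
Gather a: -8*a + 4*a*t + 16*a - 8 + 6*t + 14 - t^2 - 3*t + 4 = a*(4*t + 8) - t^2 + 3*t + 10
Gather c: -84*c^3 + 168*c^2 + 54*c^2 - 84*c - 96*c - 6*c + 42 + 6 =-84*c^3 + 222*c^2 - 186*c + 48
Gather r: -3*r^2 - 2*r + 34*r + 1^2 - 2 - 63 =-3*r^2 + 32*r - 64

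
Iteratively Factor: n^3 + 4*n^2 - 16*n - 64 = (n - 4)*(n^2 + 8*n + 16) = (n - 4)*(n + 4)*(n + 4)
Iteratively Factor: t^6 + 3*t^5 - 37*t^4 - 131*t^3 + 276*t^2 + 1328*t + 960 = (t - 4)*(t^5 + 7*t^4 - 9*t^3 - 167*t^2 - 392*t - 240) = (t - 5)*(t - 4)*(t^4 + 12*t^3 + 51*t^2 + 88*t + 48) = (t - 5)*(t - 4)*(t + 3)*(t^3 + 9*t^2 + 24*t + 16) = (t - 5)*(t - 4)*(t + 3)*(t + 4)*(t^2 + 5*t + 4) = (t - 5)*(t - 4)*(t + 3)*(t + 4)^2*(t + 1)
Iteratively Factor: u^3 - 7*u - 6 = (u + 2)*(u^2 - 2*u - 3) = (u - 3)*(u + 2)*(u + 1)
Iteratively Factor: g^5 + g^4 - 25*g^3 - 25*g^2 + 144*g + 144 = (g - 4)*(g^4 + 5*g^3 - 5*g^2 - 45*g - 36) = (g - 4)*(g + 4)*(g^3 + g^2 - 9*g - 9) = (g - 4)*(g + 1)*(g + 4)*(g^2 - 9) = (g - 4)*(g - 3)*(g + 1)*(g + 4)*(g + 3)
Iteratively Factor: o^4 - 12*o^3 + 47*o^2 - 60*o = (o - 5)*(o^3 - 7*o^2 + 12*o) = (o - 5)*(o - 3)*(o^2 - 4*o) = o*(o - 5)*(o - 3)*(o - 4)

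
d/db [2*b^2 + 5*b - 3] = 4*b + 5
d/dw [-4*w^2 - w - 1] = -8*w - 1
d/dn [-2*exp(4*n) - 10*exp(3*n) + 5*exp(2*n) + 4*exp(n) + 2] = (-8*exp(3*n) - 30*exp(2*n) + 10*exp(n) + 4)*exp(n)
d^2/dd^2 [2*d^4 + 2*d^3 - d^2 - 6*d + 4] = 24*d^2 + 12*d - 2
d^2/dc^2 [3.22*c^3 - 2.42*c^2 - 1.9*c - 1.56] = 19.32*c - 4.84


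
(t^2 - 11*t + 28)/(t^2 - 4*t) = (t - 7)/t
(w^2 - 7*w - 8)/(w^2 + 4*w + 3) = (w - 8)/(w + 3)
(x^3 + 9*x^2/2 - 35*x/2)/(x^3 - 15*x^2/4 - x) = 2*(-2*x^2 - 9*x + 35)/(-4*x^2 + 15*x + 4)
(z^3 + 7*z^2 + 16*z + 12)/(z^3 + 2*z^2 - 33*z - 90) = (z^2 + 4*z + 4)/(z^2 - z - 30)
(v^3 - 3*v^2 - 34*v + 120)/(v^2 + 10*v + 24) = (v^2 - 9*v + 20)/(v + 4)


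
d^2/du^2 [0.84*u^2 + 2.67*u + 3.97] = 1.68000000000000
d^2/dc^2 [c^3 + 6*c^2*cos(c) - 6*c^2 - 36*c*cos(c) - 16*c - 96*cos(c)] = -6*c^2*cos(c) - 24*c*sin(c) + 36*c*cos(c) + 6*c + 72*sin(c) + 108*cos(c) - 12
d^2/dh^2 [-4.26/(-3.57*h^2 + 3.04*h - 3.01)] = (-108.586548*h^2 + 92.465856*h + 4.26*(7.14*h - 3.04)*(14.28*h - 6.08) - 91.553364)/(3.57*h^2 - 3.04*h + 3.01)^3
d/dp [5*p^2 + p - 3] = 10*p + 1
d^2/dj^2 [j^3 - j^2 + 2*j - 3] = 6*j - 2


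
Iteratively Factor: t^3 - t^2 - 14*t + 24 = (t + 4)*(t^2 - 5*t + 6) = (t - 3)*(t + 4)*(t - 2)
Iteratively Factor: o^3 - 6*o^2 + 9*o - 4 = (o - 1)*(o^2 - 5*o + 4) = (o - 4)*(o - 1)*(o - 1)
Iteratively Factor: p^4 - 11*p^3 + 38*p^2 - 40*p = (p - 5)*(p^3 - 6*p^2 + 8*p) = (p - 5)*(p - 2)*(p^2 - 4*p) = p*(p - 5)*(p - 2)*(p - 4)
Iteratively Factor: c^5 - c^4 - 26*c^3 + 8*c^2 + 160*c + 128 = (c + 1)*(c^4 - 2*c^3 - 24*c^2 + 32*c + 128) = (c - 4)*(c + 1)*(c^3 + 2*c^2 - 16*c - 32) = (c - 4)*(c + 1)*(c + 2)*(c^2 - 16) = (c - 4)^2*(c + 1)*(c + 2)*(c + 4)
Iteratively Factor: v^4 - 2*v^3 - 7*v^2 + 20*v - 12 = (v - 2)*(v^3 - 7*v + 6) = (v - 2)^2*(v^2 + 2*v - 3) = (v - 2)^2*(v - 1)*(v + 3)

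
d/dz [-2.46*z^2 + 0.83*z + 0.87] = 0.83 - 4.92*z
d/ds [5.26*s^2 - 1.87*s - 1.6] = 10.52*s - 1.87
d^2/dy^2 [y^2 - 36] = 2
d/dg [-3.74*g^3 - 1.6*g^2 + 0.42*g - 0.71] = -11.22*g^2 - 3.2*g + 0.42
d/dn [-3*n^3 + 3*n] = 3 - 9*n^2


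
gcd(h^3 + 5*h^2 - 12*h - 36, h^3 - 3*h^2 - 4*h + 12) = h^2 - h - 6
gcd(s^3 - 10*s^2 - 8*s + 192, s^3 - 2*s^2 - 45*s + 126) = s - 6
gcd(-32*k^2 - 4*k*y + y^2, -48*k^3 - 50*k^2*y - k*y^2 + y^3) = -8*k + y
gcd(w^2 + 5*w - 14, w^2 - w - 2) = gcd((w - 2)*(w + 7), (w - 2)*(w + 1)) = w - 2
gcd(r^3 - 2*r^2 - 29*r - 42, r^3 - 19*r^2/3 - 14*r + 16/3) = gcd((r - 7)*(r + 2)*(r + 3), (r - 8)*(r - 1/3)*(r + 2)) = r + 2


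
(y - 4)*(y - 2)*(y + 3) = y^3 - 3*y^2 - 10*y + 24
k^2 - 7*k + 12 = (k - 4)*(k - 3)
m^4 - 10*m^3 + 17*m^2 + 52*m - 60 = (m - 6)*(m - 5)*(m - 1)*(m + 2)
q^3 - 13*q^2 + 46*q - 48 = (q - 8)*(q - 3)*(q - 2)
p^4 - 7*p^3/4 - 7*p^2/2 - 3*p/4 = p*(p - 3)*(p + 1/4)*(p + 1)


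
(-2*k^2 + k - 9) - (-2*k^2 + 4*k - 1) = -3*k - 8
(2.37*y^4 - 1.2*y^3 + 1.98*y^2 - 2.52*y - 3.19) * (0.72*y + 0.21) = 1.7064*y^5 - 0.3663*y^4 + 1.1736*y^3 - 1.3986*y^2 - 2.826*y - 0.6699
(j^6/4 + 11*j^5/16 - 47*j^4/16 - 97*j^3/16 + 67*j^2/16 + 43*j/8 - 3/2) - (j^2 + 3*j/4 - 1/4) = j^6/4 + 11*j^5/16 - 47*j^4/16 - 97*j^3/16 + 51*j^2/16 + 37*j/8 - 5/4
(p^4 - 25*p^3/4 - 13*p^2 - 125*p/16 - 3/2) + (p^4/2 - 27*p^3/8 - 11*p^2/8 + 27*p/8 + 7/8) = 3*p^4/2 - 77*p^3/8 - 115*p^2/8 - 71*p/16 - 5/8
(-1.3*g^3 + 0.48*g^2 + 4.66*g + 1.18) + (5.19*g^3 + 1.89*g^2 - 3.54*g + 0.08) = 3.89*g^3 + 2.37*g^2 + 1.12*g + 1.26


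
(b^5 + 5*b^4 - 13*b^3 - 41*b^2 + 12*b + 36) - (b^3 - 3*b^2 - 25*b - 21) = b^5 + 5*b^4 - 14*b^3 - 38*b^2 + 37*b + 57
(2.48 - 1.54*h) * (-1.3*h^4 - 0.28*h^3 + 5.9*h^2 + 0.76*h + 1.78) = 2.002*h^5 - 2.7928*h^4 - 9.7804*h^3 + 13.4616*h^2 - 0.8564*h + 4.4144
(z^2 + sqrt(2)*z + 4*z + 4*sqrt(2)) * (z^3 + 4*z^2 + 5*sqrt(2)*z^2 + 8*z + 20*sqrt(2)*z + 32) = z^5 + 8*z^4 + 6*sqrt(2)*z^4 + 34*z^3 + 48*sqrt(2)*z^3 + 144*z^2 + 104*sqrt(2)*z^2 + 64*sqrt(2)*z + 288*z + 128*sqrt(2)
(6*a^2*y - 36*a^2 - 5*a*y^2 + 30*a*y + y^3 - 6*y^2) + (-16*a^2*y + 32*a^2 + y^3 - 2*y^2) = -10*a^2*y - 4*a^2 - 5*a*y^2 + 30*a*y + 2*y^3 - 8*y^2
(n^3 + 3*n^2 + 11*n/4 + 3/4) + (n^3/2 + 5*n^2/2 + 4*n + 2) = 3*n^3/2 + 11*n^2/2 + 27*n/4 + 11/4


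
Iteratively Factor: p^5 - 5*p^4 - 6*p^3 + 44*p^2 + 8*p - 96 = (p - 4)*(p^4 - p^3 - 10*p^2 + 4*p + 24) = (p - 4)*(p - 2)*(p^3 + p^2 - 8*p - 12) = (p - 4)*(p - 2)*(p + 2)*(p^2 - p - 6) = (p - 4)*(p - 3)*(p - 2)*(p + 2)*(p + 2)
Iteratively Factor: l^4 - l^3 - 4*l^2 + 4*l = (l + 2)*(l^3 - 3*l^2 + 2*l) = (l - 2)*(l + 2)*(l^2 - l) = (l - 2)*(l - 1)*(l + 2)*(l)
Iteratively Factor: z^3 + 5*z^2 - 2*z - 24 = (z - 2)*(z^2 + 7*z + 12) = (z - 2)*(z + 4)*(z + 3)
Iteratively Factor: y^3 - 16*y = (y)*(y^2 - 16) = y*(y - 4)*(y + 4)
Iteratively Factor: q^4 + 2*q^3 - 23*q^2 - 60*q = (q)*(q^3 + 2*q^2 - 23*q - 60) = q*(q + 4)*(q^2 - 2*q - 15) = q*(q + 3)*(q + 4)*(q - 5)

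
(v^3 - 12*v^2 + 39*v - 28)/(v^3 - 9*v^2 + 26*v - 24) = (v^2 - 8*v + 7)/(v^2 - 5*v + 6)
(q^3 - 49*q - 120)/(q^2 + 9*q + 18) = (q^2 - 3*q - 40)/(q + 6)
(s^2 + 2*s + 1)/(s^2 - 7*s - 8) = (s + 1)/(s - 8)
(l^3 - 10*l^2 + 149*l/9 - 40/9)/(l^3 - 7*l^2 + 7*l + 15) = (9*l^3 - 90*l^2 + 149*l - 40)/(9*(l^3 - 7*l^2 + 7*l + 15))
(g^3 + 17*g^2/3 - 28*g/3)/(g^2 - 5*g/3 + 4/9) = 3*g*(g + 7)/(3*g - 1)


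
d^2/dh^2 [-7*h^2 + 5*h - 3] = -14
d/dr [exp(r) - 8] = exp(r)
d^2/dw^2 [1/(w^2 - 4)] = 2*(3*w^2 + 4)/(w^2 - 4)^3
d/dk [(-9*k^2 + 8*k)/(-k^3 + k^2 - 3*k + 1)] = (-k*(9*k - 8)*(3*k^2 - 2*k + 3) + 2*(9*k - 4)*(k^3 - k^2 + 3*k - 1))/(k^3 - k^2 + 3*k - 1)^2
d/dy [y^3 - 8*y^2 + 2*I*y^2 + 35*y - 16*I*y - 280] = 3*y^2 + 4*y*(-4 + I) + 35 - 16*I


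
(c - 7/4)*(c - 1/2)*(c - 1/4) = c^3 - 5*c^2/2 + 23*c/16 - 7/32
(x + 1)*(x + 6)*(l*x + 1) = l*x^3 + 7*l*x^2 + 6*l*x + x^2 + 7*x + 6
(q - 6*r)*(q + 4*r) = q^2 - 2*q*r - 24*r^2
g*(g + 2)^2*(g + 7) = g^4 + 11*g^3 + 32*g^2 + 28*g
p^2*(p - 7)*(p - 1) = p^4 - 8*p^3 + 7*p^2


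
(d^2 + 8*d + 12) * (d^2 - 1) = d^4 + 8*d^3 + 11*d^2 - 8*d - 12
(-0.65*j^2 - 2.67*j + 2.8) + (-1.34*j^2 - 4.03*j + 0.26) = -1.99*j^2 - 6.7*j + 3.06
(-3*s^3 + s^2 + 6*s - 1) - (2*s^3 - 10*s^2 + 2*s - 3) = -5*s^3 + 11*s^2 + 4*s + 2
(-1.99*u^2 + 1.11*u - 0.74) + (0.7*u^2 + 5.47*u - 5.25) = -1.29*u^2 + 6.58*u - 5.99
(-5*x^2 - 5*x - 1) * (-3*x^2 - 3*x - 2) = 15*x^4 + 30*x^3 + 28*x^2 + 13*x + 2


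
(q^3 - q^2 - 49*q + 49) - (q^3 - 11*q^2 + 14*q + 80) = 10*q^2 - 63*q - 31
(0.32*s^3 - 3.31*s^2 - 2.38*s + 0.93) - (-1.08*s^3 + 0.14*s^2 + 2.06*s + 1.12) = 1.4*s^3 - 3.45*s^2 - 4.44*s - 0.19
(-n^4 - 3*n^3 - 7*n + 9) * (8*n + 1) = -8*n^5 - 25*n^4 - 3*n^3 - 56*n^2 + 65*n + 9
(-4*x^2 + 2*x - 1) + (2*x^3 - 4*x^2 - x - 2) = 2*x^3 - 8*x^2 + x - 3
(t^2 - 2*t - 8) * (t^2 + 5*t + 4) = t^4 + 3*t^3 - 14*t^2 - 48*t - 32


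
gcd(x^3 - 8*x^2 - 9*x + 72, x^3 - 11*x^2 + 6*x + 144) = x^2 - 5*x - 24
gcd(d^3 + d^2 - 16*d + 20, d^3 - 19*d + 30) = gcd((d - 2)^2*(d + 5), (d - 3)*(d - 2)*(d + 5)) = d^2 + 3*d - 10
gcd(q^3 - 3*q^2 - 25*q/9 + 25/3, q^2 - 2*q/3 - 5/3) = q - 5/3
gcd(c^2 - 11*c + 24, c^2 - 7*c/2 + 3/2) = c - 3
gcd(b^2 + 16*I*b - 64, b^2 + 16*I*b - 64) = b^2 + 16*I*b - 64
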